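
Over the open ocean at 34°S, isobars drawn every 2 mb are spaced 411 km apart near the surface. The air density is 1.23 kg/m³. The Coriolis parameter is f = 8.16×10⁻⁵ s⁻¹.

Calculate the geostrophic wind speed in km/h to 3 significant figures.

Pressure gradient: |∂P/∂n| = 200 Pa / 411000 m = 4.87×10⁻⁴ Pa/m
Geostrophic balance (pressure-gradient force = Coriolis force):
V_g = (1/(fρ)) |∂P/∂n| = 4.87×10⁻⁴ / (8.16×10⁻⁵ × 1.23) = 4.85 m/s
Converting: 4.85 m/s × 3.6 = 17.5 km/h

17.5 km/h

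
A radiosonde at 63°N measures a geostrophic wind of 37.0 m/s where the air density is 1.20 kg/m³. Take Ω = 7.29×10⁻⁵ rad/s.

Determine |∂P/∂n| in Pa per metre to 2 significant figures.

Coriolis parameter at 63°N:
f = 2Ω sin φ = 2 × 7.29×10⁻⁵ × sin 63° = 1.30×10⁻⁴ s⁻¹
Geostrophic balance rearranged: |∂P/∂n| = f ρ V_g
|∂P/∂n| = 1.30×10⁻⁴ × 1.20 × 37.0 = 5.77×10⁻³ Pa/m

5.8×10⁻³ Pa/m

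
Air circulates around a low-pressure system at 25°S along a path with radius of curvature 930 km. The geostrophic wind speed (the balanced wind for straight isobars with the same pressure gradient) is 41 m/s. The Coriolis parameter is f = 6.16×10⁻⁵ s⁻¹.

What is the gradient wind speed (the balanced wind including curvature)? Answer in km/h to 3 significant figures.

99.5 km/h

Around a low, centrifugal force acts outward with Coriolis, so pressure-gradient force balances both:
(1/ρ)|∂P/∂n| = fV + V²/R  →  V² + fR·V − fR·V_g = 0
With fR = 6.16×10⁻⁵ × 930×10³ m = 57.3 m/s:
V = [−fR + √((fR)² + 4 fR V_g)]/2 = [−57.3 + √(57.3² + 4×57.3×41)]/2 = 27.7 m/s
Subgeostrophic (V < V_g = 41 m/s), as expected around a low.
Converting: 27.7 m/s × 3.6 = 99.5 km/h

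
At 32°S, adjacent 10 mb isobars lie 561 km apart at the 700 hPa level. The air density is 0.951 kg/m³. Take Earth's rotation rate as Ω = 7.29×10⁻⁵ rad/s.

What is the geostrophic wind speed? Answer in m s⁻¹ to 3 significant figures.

Coriolis parameter at 32°S:
f = 2Ω sin φ = 2 × 7.29×10⁻⁵ × sin 32° = 7.73×10⁻⁵ s⁻¹
Pressure gradient: |∂P/∂n| = 1000 Pa / 561000 m = 1.78×10⁻³ Pa/m
Geostrophic balance (pressure-gradient force = Coriolis force):
V_g = (1/(fρ)) |∂P/∂n| = 1.78×10⁻³ / (7.73×10⁻⁵ × 0.951) = 24.3 m/s

24.3 m s⁻¹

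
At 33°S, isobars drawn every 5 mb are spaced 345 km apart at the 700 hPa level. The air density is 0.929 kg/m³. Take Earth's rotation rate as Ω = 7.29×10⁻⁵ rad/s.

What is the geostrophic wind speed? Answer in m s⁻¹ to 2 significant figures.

Coriolis parameter at 33°S:
f = 2Ω sin φ = 2 × 7.29×10⁻⁵ × sin 33° = 7.94×10⁻⁵ s⁻¹
Pressure gradient: |∂P/∂n| = 500 Pa / 345000 m = 1.45×10⁻³ Pa/m
Geostrophic balance (pressure-gradient force = Coriolis force):
V_g = (1/(fρ)) |∂P/∂n| = 1.45×10⁻³ / (7.94×10⁻⁵ × 0.929) = 19.6 m/s

20 m s⁻¹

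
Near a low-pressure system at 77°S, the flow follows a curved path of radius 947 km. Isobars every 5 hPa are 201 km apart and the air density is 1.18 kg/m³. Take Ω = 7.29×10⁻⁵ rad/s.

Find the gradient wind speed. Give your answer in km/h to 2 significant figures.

49 km/h

Coriolis parameter at 77°S:
f = 2Ω sin φ = 2 × 7.29×10⁻⁵ × sin 77° = 1.42×10⁻⁴ s⁻¹
Pressure gradient: |∂P/∂n| = 500 Pa / 201000 m = 2.49×10⁻³ Pa/m
Geostrophic speed: V_g = |∂P/∂n|/(fρ) = 2.49×10⁻³/(1.42×10⁻⁴ × 1.18) = 14.8 m/s
Around a low, centrifugal force acts outward with Coriolis, so pressure-gradient force balances both:
(1/ρ)|∂P/∂n| = fV + V²/R  →  V² + fR·V − fR·V_g = 0
With fR = 1.42×10⁻⁴ × 947×10³ m = 135 m/s:
V = [−fR + √((fR)² + 4 fR V_g)]/2 = [−135 + √(135² + 4×135×14.8)]/2 = 13.5 m/s
Subgeostrophic (V < V_g = 14.8 m/s), as expected around a low.
Converting: 13.5 m/s × 3.6 = 49 km/h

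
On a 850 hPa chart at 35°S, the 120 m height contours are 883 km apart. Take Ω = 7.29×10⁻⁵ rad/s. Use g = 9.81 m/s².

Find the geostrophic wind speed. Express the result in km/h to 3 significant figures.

Coriolis parameter at 35°S:
f = 2Ω sin φ = 2 × 7.29×10⁻⁵ × sin 35° = 8.36×10⁻⁵ s⁻¹
Height gradient: |∂Z/∂n| = 120 m / 883000 m = 1.36×10⁻⁴
On a pressure surface, geostrophic balance gives V_g = (g/f)|∂Z/∂n|:
V_g = 9.81 × 1.36×10⁻⁴ / 8.36×10⁻⁵ = 15.9 m/s
Converting: 15.9 m/s × 3.6 = 57.4 km/h

57.4 km/h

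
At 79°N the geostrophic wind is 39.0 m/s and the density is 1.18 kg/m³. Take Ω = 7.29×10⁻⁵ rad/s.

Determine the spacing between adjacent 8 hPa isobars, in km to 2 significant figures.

Coriolis parameter at 79°N:
f = 2Ω sin φ = 2 × 7.29×10⁻⁵ × sin 79° = 1.43×10⁻⁴ s⁻¹
Geostrophic balance rearranged: |∂P/∂n| = f ρ V_g
|∂P/∂n| = 1.43×10⁻⁴ × 1.18 × 39.0 = 6.59×10⁻³ Pa/m
Isobar spacing: Δn = ΔP/|∂P/∂n| = 800 Pa / 6.59×10⁻³ Pa/m = 121462 m ≈ 120 km

120 km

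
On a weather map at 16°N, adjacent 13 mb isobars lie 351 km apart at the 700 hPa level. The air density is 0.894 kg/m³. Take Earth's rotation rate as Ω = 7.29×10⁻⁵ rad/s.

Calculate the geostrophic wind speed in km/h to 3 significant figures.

371 km/h

Coriolis parameter at 16°N:
f = 2Ω sin φ = 2 × 7.29×10⁻⁵ × sin 16° = 4.02×10⁻⁵ s⁻¹
Pressure gradient: |∂P/∂n| = 1300 Pa / 351000 m = 3.70×10⁻³ Pa/m
Geostrophic balance (pressure-gradient force = Coriolis force):
V_g = (1/(fρ)) |∂P/∂n| = 3.70×10⁻³ / (4.02×10⁻⁵ × 0.894) = 103 m/s
Converting: 103 m/s × 3.6 = 371 km/h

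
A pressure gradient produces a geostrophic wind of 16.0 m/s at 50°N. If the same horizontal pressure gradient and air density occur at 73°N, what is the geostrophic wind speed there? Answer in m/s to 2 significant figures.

With the same pressure gradient and density, V_g ∝ 1/f ∝ 1/sin φ.
V₂ = V₁ · sin φ₁ / sin φ₂ = 16.0 × sin 50° / sin 73°
V₂ = 16.0 × 0.7660/0.9563 = 13 m/s

13 m/s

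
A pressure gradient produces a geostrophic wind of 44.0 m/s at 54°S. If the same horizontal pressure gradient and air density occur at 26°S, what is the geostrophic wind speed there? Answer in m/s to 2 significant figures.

81 m/s

With the same pressure gradient and density, V_g ∝ 1/f ∝ 1/sin φ.
V₂ = V₁ · sin φ₁ / sin φ₂ = 44.0 × sin 54° / sin 26°
V₂ = 44.0 × 0.8090/0.4384 = 81 m/s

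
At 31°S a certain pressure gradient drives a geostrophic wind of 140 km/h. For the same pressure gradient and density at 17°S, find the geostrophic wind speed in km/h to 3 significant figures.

247 km/h

With the same pressure gradient and density, V_g ∝ 1/f ∝ 1/sin φ.
V₂ = V₁ · sin φ₁ / sin φ₂ = 140 × sin 31° / sin 17°
V₂ = 140 × 0.5150/0.2924 = 247 km/h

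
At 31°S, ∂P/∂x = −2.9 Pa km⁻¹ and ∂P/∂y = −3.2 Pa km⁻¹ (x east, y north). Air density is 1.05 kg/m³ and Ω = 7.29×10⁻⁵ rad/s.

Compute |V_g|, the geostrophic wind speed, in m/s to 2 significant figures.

Coriolis parameter at 31°S:
f = 2Ω sin φ = 2 × 7.29×10⁻⁵ × sin 31° = 7.51×10⁻⁵ s⁻¹
In the Southern Hemisphere f is negative: f = −7.51×10⁻⁵ s⁻¹.
Component geostrophic relations (x east, y north):
u_g = −(1/(fρ)) ∂P/∂y,  v_g = (1/(fρ)) ∂P/∂x
u_g = −(−3.2×10⁻³)/(−7.51×10⁻⁵ × 1.05) = −40.6 m/s;  v_g = (−2.9×10⁻³)/(−7.51×10⁻⁵ × 1.05) = 36.8 m/s
|V_g| = √(u_g² + v_g²) = 54.8 m/s

55 m/s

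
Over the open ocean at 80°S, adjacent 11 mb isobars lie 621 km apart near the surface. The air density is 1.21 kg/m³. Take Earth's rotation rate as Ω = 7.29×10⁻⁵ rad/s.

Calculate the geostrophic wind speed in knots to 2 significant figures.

20 knots

Coriolis parameter at 80°S:
f = 2Ω sin φ = 2 × 7.29×10⁻⁵ × sin 80° = 1.44×10⁻⁴ s⁻¹
Pressure gradient: |∂P/∂n| = 1100 Pa / 621000 m = 1.77×10⁻³ Pa/m
Geostrophic balance (pressure-gradient force = Coriolis force):
V_g = (1/(fρ)) |∂P/∂n| = 1.77×10⁻³ / (1.44×10⁻⁴ × 1.21) = 10.2 m/s
Converting: 10.2 m/s × 1.944 = 20 knots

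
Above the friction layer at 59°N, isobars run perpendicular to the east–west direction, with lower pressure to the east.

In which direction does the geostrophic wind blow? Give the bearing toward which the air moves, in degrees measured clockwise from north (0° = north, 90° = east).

The pressure-gradient force points toward the east (bearing 090°).
Geostrophic balance: in the Northern Hemisphere the Coriolis force deflects motion to the right, so the geostrophic wind blows 90° to the right of the pressure-gradient force (low pressure on the left).
Rotating 090° by 90° clockwise gives 180° — the wind blows toward the south.

180°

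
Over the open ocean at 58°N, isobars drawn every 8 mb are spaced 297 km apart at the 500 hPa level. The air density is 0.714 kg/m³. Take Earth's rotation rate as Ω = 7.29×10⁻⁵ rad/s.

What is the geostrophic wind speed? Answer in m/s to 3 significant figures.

30.5 m/s

Coriolis parameter at 58°N:
f = 2Ω sin φ = 2 × 7.29×10⁻⁵ × sin 58° = 1.24×10⁻⁴ s⁻¹
Pressure gradient: |∂P/∂n| = 800 Pa / 297000 m = 2.69×10⁻³ Pa/m
Geostrophic balance (pressure-gradient force = Coriolis force):
V_g = (1/(fρ)) |∂P/∂n| = 2.69×10⁻³ / (1.24×10⁻⁴ × 0.714) = 30.5 m/s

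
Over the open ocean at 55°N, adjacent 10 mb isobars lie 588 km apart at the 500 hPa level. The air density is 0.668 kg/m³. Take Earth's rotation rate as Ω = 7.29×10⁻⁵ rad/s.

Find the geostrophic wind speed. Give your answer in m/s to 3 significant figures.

Coriolis parameter at 55°N:
f = 2Ω sin φ = 2 × 7.29×10⁻⁵ × sin 55° = 1.19×10⁻⁴ s⁻¹
Pressure gradient: |∂P/∂n| = 1000 Pa / 588000 m = 1.70×10⁻³ Pa/m
Geostrophic balance (pressure-gradient force = Coriolis force):
V_g = (1/(fρ)) |∂P/∂n| = 1.70×10⁻³ / (1.19×10⁻⁴ × 0.668) = 21.3 m/s

21.3 m/s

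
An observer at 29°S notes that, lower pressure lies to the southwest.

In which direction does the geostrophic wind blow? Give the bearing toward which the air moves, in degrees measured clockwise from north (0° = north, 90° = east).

135°

The pressure-gradient force points toward the southwest (bearing 225°).
Geostrophic balance: in the Southern Hemisphere the Coriolis force deflects motion to the left, so the geostrophic wind blows 90° to the left of the pressure-gradient force (low pressure on the right).
Rotating 225° by 90° counterclockwise gives 135° — the wind blows toward the southeast.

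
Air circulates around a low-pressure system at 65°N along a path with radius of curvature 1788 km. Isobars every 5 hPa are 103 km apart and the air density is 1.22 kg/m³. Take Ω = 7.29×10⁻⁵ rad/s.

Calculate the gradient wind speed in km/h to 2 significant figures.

97 km/h

Coriolis parameter at 65°N:
f = 2Ω sin φ = 2 × 7.29×10⁻⁵ × sin 65° = 1.32×10⁻⁴ s⁻¹
Pressure gradient: |∂P/∂n| = 500 Pa / 103000 m = 4.85×10⁻³ Pa/m
Geostrophic speed: V_g = |∂P/∂n|/(fρ) = 4.85×10⁻³/(1.32×10⁻⁴ × 1.22) = 30.1 m/s
Around a low, centrifugal force acts outward with Coriolis, so pressure-gradient force balances both:
(1/ρ)|∂P/∂n| = fV + V²/R  →  V² + fR·V − fR·V_g = 0
With fR = 1.32×10⁻⁴ × 1788×10³ m = 236 m/s:
V = [−fR + √((fR)² + 4 fR V_g)]/2 = [−236 + √(236² + 4×236×30.1)]/2 = 27 m/s
Subgeostrophic (V < V_g = 30.1 m/s), as expected around a low.
Converting: 27 m/s × 3.6 = 97 km/h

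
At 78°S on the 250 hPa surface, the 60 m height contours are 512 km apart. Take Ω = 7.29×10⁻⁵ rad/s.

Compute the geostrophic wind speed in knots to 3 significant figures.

Coriolis parameter at 78°S:
f = 2Ω sin φ = 2 × 7.29×10⁻⁵ × sin 78° = 1.43×10⁻⁴ s⁻¹
Height gradient: |∂Z/∂n| = 60 m / 512000 m = 1.17×10⁻⁴
On a pressure surface, geostrophic balance gives V_g = (g/f)|∂Z/∂n|:
V_g = 9.81 × 1.17×10⁻⁴ / 1.43×10⁻⁴ = 8.06 m/s
Converting: 8.06 m/s × 1.944 = 15.7 knots

15.7 knots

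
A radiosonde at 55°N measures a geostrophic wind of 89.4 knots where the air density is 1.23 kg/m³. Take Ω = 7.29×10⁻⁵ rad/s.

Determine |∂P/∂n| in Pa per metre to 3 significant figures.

Coriolis parameter at 55°N:
f = 2Ω sin φ = 2 × 7.29×10⁻⁵ × sin 55° = 1.19×10⁻⁴ s⁻¹
Wind speed in SI: 89.4 knots = 46.0 m/s
Geostrophic balance rearranged: |∂P/∂n| = f ρ V_g
|∂P/∂n| = 1.19×10⁻⁴ × 1.23 × 46.0 = 6.76×10⁻³ Pa/m

6.76×10⁻³ Pa/m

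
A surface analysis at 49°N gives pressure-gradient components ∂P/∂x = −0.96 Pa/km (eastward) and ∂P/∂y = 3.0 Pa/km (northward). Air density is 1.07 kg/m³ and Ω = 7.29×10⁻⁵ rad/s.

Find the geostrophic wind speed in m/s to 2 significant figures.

27 m/s

Coriolis parameter at 49°N:
f = 2Ω sin φ = 2 × 7.29×10⁻⁵ × sin 49° = 1.10×10⁻⁴ s⁻¹
Component geostrophic relations (x east, y north):
u_g = −(1/(fρ)) ∂P/∂y,  v_g = (1/(fρ)) ∂P/∂x
u_g = −(3.0×10⁻³)/(1.10×10⁻⁴ × 1.07) = −25.5 m/s;  v_g = (−0.96×10⁻³)/(1.10×10⁻⁴ × 1.07) = −8.15 m/s
|V_g| = √(u_g² + v_g²) = 26.8 m/s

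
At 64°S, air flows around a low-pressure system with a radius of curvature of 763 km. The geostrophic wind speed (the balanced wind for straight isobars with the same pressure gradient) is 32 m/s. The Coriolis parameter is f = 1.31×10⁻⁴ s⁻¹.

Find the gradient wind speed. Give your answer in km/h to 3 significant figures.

91.8 km/h

Around a low, centrifugal force acts outward with Coriolis, so pressure-gradient force balances both:
(1/ρ)|∂P/∂n| = fV + V²/R  →  V² + fR·V − fR·V_g = 0
With fR = 1.31×10⁻⁴ × 763×10³ m = 100.0 m/s:
V = [−fR + √((fR)² + 4 fR V_g)]/2 = [−100.0 + √(100.0² + 4×100.0×32)]/2 = 25.5 m/s
Subgeostrophic (V < V_g = 32 m/s), as expected around a low.
Converting: 25.5 m/s × 3.6 = 91.8 km/h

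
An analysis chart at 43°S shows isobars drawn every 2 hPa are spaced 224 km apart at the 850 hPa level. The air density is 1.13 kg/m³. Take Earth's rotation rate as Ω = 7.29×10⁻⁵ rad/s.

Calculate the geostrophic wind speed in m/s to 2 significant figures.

7.9 m/s

Coriolis parameter at 43°S:
f = 2Ω sin φ = 2 × 7.29×10⁻⁵ × sin 43° = 9.94×10⁻⁵ s⁻¹
Pressure gradient: |∂P/∂n| = 200 Pa / 224000 m = 8.93×10⁻⁴ Pa/m
Geostrophic balance (pressure-gradient force = Coriolis force):
V_g = (1/(fρ)) |∂P/∂n| = 8.93×10⁻⁴ / (9.94×10⁻⁵ × 1.13) = 7.95 m/s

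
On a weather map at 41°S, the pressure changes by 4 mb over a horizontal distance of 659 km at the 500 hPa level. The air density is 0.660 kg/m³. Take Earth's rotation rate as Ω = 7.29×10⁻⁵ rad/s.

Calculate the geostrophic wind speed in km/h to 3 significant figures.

34.6 km/h

Coriolis parameter at 41°S:
f = 2Ω sin φ = 2 × 7.29×10⁻⁵ × sin 41° = 9.57×10⁻⁵ s⁻¹
Pressure gradient: |∂P/∂n| = 400 Pa / 659000 m = 6.07×10⁻⁴ Pa/m
Geostrophic balance (pressure-gradient force = Coriolis force):
V_g = (1/(fρ)) |∂P/∂n| = 6.07×10⁻⁴ / (9.57×10⁻⁵ × 0.660) = 9.61 m/s
Converting: 9.61 m/s × 3.6 = 34.6 km/h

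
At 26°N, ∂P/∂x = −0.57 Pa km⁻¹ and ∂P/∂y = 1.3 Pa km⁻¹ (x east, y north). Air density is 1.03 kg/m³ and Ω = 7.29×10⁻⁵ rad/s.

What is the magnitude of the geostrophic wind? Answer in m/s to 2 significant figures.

22 m/s

Coriolis parameter at 26°N:
f = 2Ω sin φ = 2 × 7.29×10⁻⁵ × sin 26° = 6.39×10⁻⁵ s⁻¹
Component geostrophic relations (x east, y north):
u_g = −(1/(fρ)) ∂P/∂y,  v_g = (1/(fρ)) ∂P/∂x
u_g = −(1.3×10⁻³)/(6.39×10⁻⁵ × 1.03) = −19.7 m/s;  v_g = (−0.57×10⁻³)/(6.39×10⁻⁵ × 1.03) = −8.66 m/s
|V_g| = √(u_g² + v_g²) = 21.6 m/s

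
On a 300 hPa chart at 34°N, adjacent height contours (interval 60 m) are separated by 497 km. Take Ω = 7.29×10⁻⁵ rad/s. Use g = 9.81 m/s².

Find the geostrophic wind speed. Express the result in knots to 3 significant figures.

28.2 knots

Coriolis parameter at 34°N:
f = 2Ω sin φ = 2 × 7.29×10⁻⁵ × sin 34° = 8.15×10⁻⁵ s⁻¹
Height gradient: |∂Z/∂n| = 60 m / 497000 m = 1.21×10⁻⁴
On a pressure surface, geostrophic balance gives V_g = (g/f)|∂Z/∂n|:
V_g = 9.81 × 1.21×10⁻⁴ / 8.15×10⁻⁵ = 14.5 m/s
Converting: 14.5 m/s × 1.944 = 28.2 knots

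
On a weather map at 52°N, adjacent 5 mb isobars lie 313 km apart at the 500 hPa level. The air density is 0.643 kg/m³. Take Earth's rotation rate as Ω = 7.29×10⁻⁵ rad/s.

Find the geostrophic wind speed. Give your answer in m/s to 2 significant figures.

Coriolis parameter at 52°N:
f = 2Ω sin φ = 2 × 7.29×10⁻⁵ × sin 52° = 1.15×10⁻⁴ s⁻¹
Pressure gradient: |∂P/∂n| = 500 Pa / 313000 m = 1.60×10⁻³ Pa/m
Geostrophic balance (pressure-gradient force = Coriolis force):
V_g = (1/(fρ)) |∂P/∂n| = 1.60×10⁻³ / (1.15×10⁻⁴ × 0.643) = 21.6 m/s

22 m/s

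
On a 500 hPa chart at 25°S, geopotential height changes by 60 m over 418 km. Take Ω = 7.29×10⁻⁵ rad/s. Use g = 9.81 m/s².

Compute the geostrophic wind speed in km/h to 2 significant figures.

Coriolis parameter at 25°S:
f = 2Ω sin φ = 2 × 7.29×10⁻⁵ × sin 25° = 6.16×10⁻⁵ s⁻¹
Height gradient: |∂Z/∂n| = 60 m / 418000 m = 1.44×10⁻⁴
On a pressure surface, geostrophic balance gives V_g = (g/f)|∂Z/∂n|:
V_g = 9.81 × 1.44×10⁻⁴ / 6.16×10⁻⁵ = 22.9 m/s
Converting: 22.9 m/s × 3.6 = 82 km/h

82 km/h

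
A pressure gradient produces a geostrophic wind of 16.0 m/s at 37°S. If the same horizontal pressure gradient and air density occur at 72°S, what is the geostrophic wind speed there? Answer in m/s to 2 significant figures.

10 m/s

With the same pressure gradient and density, V_g ∝ 1/f ∝ 1/sin φ.
V₂ = V₁ · sin φ₁ / sin φ₂ = 16.0 × sin 37° / sin 72°
V₂ = 16.0 × 0.6018/0.9511 = 10 m/s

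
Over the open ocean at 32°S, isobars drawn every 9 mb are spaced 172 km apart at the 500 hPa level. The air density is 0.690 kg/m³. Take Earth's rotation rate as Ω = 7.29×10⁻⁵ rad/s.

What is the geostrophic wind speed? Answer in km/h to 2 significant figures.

350 km/h

Coriolis parameter at 32°S:
f = 2Ω sin φ = 2 × 7.29×10⁻⁵ × sin 32° = 7.73×10⁻⁵ s⁻¹
Pressure gradient: |∂P/∂n| = 900 Pa / 172000 m = 5.23×10⁻³ Pa/m
Geostrophic balance (pressure-gradient force = Coriolis force):
V_g = (1/(fρ)) |∂P/∂n| = 5.23×10⁻³ / (7.73×10⁻⁵ × 0.690) = 98.2 m/s
Converting: 98.2 m/s × 3.6 = 350 km/h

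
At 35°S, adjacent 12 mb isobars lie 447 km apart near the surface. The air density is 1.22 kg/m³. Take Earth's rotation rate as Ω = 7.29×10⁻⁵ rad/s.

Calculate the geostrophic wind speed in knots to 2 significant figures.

Coriolis parameter at 35°S:
f = 2Ω sin φ = 2 × 7.29×10⁻⁵ × sin 35° = 8.36×10⁻⁵ s⁻¹
Pressure gradient: |∂P/∂n| = 1200 Pa / 447000 m = 2.68×10⁻³ Pa/m
Geostrophic balance (pressure-gradient force = Coriolis force):
V_g = (1/(fρ)) |∂P/∂n| = 2.68×10⁻³ / (8.36×10⁻⁵ × 1.22) = 26.3 m/s
Converting: 26.3 m/s × 1.944 = 51 knots

51 knots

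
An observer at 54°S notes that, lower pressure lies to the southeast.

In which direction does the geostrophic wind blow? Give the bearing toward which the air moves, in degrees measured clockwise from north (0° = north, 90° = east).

045°

The pressure-gradient force points toward the southeast (bearing 135°).
Geostrophic balance: in the Southern Hemisphere the Coriolis force deflects motion to the left, so the geostrophic wind blows 90° to the left of the pressure-gradient force (low pressure on the right).
Rotating 135° by 90° counterclockwise gives 045° — the wind blows toward the northeast.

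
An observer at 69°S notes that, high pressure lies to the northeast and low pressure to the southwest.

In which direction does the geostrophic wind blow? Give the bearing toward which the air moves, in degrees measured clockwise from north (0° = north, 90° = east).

135°

The pressure-gradient force points toward the southwest (bearing 225°).
Geostrophic balance: in the Southern Hemisphere the Coriolis force deflects motion to the left, so the geostrophic wind blows 90° to the left of the pressure-gradient force (low pressure on the right).
Rotating 225° by 90° counterclockwise gives 135° — the wind blows toward the southeast.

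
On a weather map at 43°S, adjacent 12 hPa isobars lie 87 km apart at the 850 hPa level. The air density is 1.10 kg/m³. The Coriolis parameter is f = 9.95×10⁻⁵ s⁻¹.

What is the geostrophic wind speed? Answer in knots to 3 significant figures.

Pressure gradient: |∂P/∂n| = 1200 Pa / 87000 m = 1.38×10⁻² Pa/m
Geostrophic balance (pressure-gradient force = Coriolis force):
V_g = (1/(fρ)) |∂P/∂n| = 1.38×10⁻² / (9.95×10⁻⁵ × 1.10) = 126 m/s
Converting: 126 m/s × 1.944 = 245 knots

245 knots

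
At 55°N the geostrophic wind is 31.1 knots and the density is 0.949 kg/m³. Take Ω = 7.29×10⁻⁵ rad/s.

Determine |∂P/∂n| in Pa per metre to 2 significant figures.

Coriolis parameter at 55°N:
f = 2Ω sin φ = 2 × 7.29×10⁻⁵ × sin 55° = 1.19×10⁻⁴ s⁻¹
Wind speed in SI: 31.1 knots = 16.0 m/s
Geostrophic balance rearranged: |∂P/∂n| = f ρ V_g
|∂P/∂n| = 1.19×10⁻⁴ × 0.949 × 16.0 = 1.81×10⁻³ Pa/m

1.8×10⁻³ Pa/m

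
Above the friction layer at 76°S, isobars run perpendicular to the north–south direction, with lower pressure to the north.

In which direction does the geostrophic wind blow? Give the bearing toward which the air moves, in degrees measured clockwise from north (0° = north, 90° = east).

The pressure-gradient force points toward the north (bearing 000°).
Geostrophic balance: in the Southern Hemisphere the Coriolis force deflects motion to the left, so the geostrophic wind blows 90° to the left of the pressure-gradient force (low pressure on the right).
Rotating 000° by 90° counterclockwise gives 270° — the wind blows toward the west.

270°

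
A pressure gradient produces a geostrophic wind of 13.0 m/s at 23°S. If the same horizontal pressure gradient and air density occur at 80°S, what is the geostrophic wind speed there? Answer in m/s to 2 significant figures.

With the same pressure gradient and density, V_g ∝ 1/f ∝ 1/sin φ.
V₂ = V₁ · sin φ₁ / sin φ₂ = 13.0 × sin 23° / sin 80°
V₂ = 13.0 × 0.3907/0.9848 = 5.2 m/s

5.2 m/s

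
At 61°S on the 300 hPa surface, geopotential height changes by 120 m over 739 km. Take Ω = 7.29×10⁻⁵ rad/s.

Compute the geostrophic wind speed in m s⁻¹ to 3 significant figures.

Coriolis parameter at 61°S:
f = 2Ω sin φ = 2 × 7.29×10⁻⁵ × sin 61° = 1.28×10⁻⁴ s⁻¹
Height gradient: |∂Z/∂n| = 120 m / 739000 m = 1.62×10⁻⁴
On a pressure surface, geostrophic balance gives V_g = (g/f)|∂Z/∂n|:
V_g = 9.81 × 1.62×10⁻⁴ / 1.28×10⁻⁴ = 12.5 m/s

12.5 m s⁻¹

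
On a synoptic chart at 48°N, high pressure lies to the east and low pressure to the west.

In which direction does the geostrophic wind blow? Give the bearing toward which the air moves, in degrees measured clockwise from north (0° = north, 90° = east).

The pressure-gradient force points toward the west (bearing 270°).
Geostrophic balance: in the Northern Hemisphere the Coriolis force deflects motion to the right, so the geostrophic wind blows 90° to the right of the pressure-gradient force (low pressure on the left).
Rotating 270° by 90° clockwise gives 000° — the wind blows toward the north.

000°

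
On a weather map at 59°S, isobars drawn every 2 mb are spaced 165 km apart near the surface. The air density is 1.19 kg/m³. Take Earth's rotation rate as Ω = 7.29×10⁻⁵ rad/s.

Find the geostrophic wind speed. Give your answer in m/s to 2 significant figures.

8.2 m/s

Coriolis parameter at 59°S:
f = 2Ω sin φ = 2 × 7.29×10⁻⁵ × sin 59° = 1.25×10⁻⁴ s⁻¹
Pressure gradient: |∂P/∂n| = 200 Pa / 165000 m = 1.21×10⁻³ Pa/m
Geostrophic balance (pressure-gradient force = Coriolis force):
V_g = (1/(fρ)) |∂P/∂n| = 1.21×10⁻³ / (1.25×10⁻⁴ × 1.19) = 8.15 m/s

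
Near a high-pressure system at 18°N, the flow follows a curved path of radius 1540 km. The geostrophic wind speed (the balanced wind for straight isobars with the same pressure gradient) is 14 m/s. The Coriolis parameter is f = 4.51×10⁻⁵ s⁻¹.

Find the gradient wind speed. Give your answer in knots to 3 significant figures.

37.8 knots

Around a high, pressure-gradient force acts outward with centrifugal, so Coriolis balances both:
fV = (1/ρ)|∂P/∂n| + V²/R  →  V² − fR·V + fR·V_g = 0
With fR = 4.51×10⁻⁵ × 1540×10³ m = 69.5 m/s:
V = [fR − √((fR)² − 4 fR V_g)]/2 = [69.5 − √(69.5² − 4×69.5×14)]/2 = 19.4 m/s
Supergeostrophic (V > V_g = 14 m/s), as expected around a high.
Converting: 19.4 m/s × 1.944 = 37.8 knots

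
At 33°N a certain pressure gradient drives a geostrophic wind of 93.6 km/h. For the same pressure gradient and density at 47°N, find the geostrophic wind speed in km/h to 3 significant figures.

With the same pressure gradient and density, V_g ∝ 1/f ∝ 1/sin φ.
V₂ = V₁ · sin φ₁ / sin φ₂ = 93.6 × sin 33° / sin 47°
V₂ = 93.6 × 0.5446/0.7314 = 69.7 km/h

69.7 km/h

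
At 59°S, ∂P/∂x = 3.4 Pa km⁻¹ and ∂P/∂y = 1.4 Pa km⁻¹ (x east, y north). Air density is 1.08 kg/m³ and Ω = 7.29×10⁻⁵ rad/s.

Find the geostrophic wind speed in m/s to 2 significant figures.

27 m/s

Coriolis parameter at 59°S:
f = 2Ω sin φ = 2 × 7.29×10⁻⁵ × sin 59° = 1.25×10⁻⁴ s⁻¹
In the Southern Hemisphere f is negative: f = −1.25×10⁻⁴ s⁻¹.
Component geostrophic relations (x east, y north):
u_g = −(1/(fρ)) ∂P/∂y,  v_g = (1/(fρ)) ∂P/∂x
u_g = −(1.4×10⁻³)/(−1.25×10⁻⁴ × 1.08) = 10.4 m/s;  v_g = (3.4×10⁻³)/(−1.25×10⁻⁴ × 1.08) = −25.2 m/s
|V_g| = √(u_g² + v_g²) = 27.2 m/s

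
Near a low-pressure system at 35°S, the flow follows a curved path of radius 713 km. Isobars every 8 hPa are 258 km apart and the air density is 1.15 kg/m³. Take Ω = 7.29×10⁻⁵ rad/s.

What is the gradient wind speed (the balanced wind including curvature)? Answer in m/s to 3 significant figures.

Coriolis parameter at 35°S:
f = 2Ω sin φ = 2 × 7.29×10⁻⁵ × sin 35° = 8.36×10⁻⁵ s⁻¹
Pressure gradient: |∂P/∂n| = 800 Pa / 258000 m = 3.10×10⁻³ Pa/m
Geostrophic speed: V_g = |∂P/∂n|/(fρ) = 3.10×10⁻³/(8.36×10⁻⁵ × 1.15) = 32.2 m/s
Around a low, centrifugal force acts outward with Coriolis, so pressure-gradient force balances both:
(1/ρ)|∂P/∂n| = fV + V²/R  →  V² + fR·V − fR·V_g = 0
With fR = 8.36×10⁻⁵ × 713×10³ m = 59.6 m/s:
V = [−fR + √((fR)² + 4 fR V_g)]/2 = [−59.6 + √(59.6² + 4×59.6×32.2)]/2 = 23.2 m/s
Subgeostrophic (V < V_g = 32.2 m/s), as expected around a low.

23.2 m/s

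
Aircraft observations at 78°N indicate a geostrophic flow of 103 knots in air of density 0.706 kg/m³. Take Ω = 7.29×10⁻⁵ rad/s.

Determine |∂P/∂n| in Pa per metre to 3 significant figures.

Coriolis parameter at 78°N:
f = 2Ω sin φ = 2 × 7.29×10⁻⁵ × sin 78° = 1.43×10⁻⁴ s⁻¹
Wind speed in SI: 103 knots = 53.0 m/s
Geostrophic balance rearranged: |∂P/∂n| = f ρ V_g
|∂P/∂n| = 1.43×10⁻⁴ × 0.706 × 53.0 = 5.34×10⁻³ Pa/m

5.34×10⁻³ Pa/m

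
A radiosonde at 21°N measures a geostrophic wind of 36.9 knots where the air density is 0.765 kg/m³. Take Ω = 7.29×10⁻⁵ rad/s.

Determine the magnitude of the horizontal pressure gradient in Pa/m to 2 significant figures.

Coriolis parameter at 21°N:
f = 2Ω sin φ = 2 × 7.29×10⁻⁵ × sin 21° = 5.23×10⁻⁵ s⁻¹
Wind speed in SI: 36.9 knots = 19.0 m/s
Geostrophic balance rearranged: |∂P/∂n| = f ρ V_g
|∂P/∂n| = 5.23×10⁻⁵ × 0.765 × 19.0 = 7.59×10⁻⁴ Pa/m

7.6×10⁻⁴ Pa/m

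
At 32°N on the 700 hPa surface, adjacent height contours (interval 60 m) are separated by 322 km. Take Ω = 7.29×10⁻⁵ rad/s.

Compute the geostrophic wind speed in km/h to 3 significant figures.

Coriolis parameter at 32°N:
f = 2Ω sin φ = 2 × 7.29×10⁻⁵ × sin 32° = 7.73×10⁻⁵ s⁻¹
Height gradient: |∂Z/∂n| = 60 m / 322000 m = 1.86×10⁻⁴
On a pressure surface, geostrophic balance gives V_g = (g/f)|∂Z/∂n|:
V_g = 9.81 × 1.86×10⁻⁴ / 7.73×10⁻⁵ = 23.7 m/s
Converting: 23.7 m/s × 3.6 = 85.2 km/h

85.2 km/h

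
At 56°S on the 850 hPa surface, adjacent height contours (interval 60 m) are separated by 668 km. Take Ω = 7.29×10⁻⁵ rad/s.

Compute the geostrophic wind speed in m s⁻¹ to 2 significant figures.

Coriolis parameter at 56°S:
f = 2Ω sin φ = 2 × 7.29×10⁻⁵ × sin 56° = 1.21×10⁻⁴ s⁻¹
Height gradient: |∂Z/∂n| = 60 m / 668000 m = 8.98×10⁻⁵
On a pressure surface, geostrophic balance gives V_g = (g/f)|∂Z/∂n|:
V_g = 9.81 × 8.98×10⁻⁵ / 1.21×10⁻⁴ = 7.29 m/s

7.3 m s⁻¹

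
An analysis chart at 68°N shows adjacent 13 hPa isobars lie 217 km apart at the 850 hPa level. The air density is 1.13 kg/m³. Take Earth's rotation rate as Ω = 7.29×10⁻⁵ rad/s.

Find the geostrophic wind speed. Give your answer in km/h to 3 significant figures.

Coriolis parameter at 68°N:
f = 2Ω sin φ = 2 × 7.29×10⁻⁵ × sin 68° = 1.35×10⁻⁴ s⁻¹
Pressure gradient: |∂P/∂n| = 1300 Pa / 217000 m = 5.99×10⁻³ Pa/m
Geostrophic balance (pressure-gradient force = Coriolis force):
V_g = (1/(fρ)) |∂P/∂n| = 5.99×10⁻³ / (1.35×10⁻⁴ × 1.13) = 39.2 m/s
Converting: 39.2 m/s × 3.6 = 141 km/h

141 km/h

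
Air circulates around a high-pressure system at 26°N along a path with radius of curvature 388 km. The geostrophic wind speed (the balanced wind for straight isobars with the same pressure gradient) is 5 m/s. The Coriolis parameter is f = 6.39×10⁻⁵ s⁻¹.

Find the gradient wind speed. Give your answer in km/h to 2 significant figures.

Around a high, pressure-gradient force acts outward with centrifugal, so Coriolis balances both:
fV = (1/ρ)|∂P/∂n| + V²/R  →  V² − fR·V + fR·V_g = 0
With fR = 6.39×10⁻⁵ × 388×10³ m = 24.8 m/s:
V = [fR − √((fR)² − 4 fR V_g)]/2 = [24.8 − √(24.8² − 4×24.8×5)]/2 = 6.95 m/s
Supergeostrophic (V > V_g = 5 m/s), as expected around a high.
Converting: 6.95 m/s × 3.6 = 25 km/h

25 km/h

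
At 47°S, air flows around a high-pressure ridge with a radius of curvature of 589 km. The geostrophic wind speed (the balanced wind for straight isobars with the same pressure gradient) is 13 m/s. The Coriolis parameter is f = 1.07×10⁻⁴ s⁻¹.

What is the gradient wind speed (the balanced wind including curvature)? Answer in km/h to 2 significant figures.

66 km/h

Around a high, pressure-gradient force acts outward with centrifugal, so Coriolis balances both:
fV = (1/ρ)|∂P/∂n| + V²/R  →  V² − fR·V + fR·V_g = 0
With fR = 1.07×10⁻⁴ × 589×10³ m = 63.0 m/s:
V = [fR − √((fR)² − 4 fR V_g)]/2 = [63.0 − √(63.0² − 4×63.0×13)]/2 = 18.3 m/s
Supergeostrophic (V > V_g = 13 m/s), as expected around a high.
Converting: 18.3 m/s × 3.6 = 66 km/h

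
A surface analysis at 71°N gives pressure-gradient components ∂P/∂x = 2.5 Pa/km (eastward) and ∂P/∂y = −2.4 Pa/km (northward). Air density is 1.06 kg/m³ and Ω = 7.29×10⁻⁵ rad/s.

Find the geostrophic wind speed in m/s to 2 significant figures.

24 m/s

Coriolis parameter at 71°N:
f = 2Ω sin φ = 2 × 7.29×10⁻⁵ × sin 71° = 1.38×10⁻⁴ s⁻¹
Component geostrophic relations (x east, y north):
u_g = −(1/(fρ)) ∂P/∂y,  v_g = (1/(fρ)) ∂P/∂x
u_g = −(−2.4×10⁻³)/(1.38×10⁻⁴ × 1.06) = 16.4 m/s;  v_g = (2.5×10⁻³)/(1.38×10⁻⁴ × 1.06) = 17.1 m/s
|V_g| = √(u_g² + v_g²) = 23.7 m/s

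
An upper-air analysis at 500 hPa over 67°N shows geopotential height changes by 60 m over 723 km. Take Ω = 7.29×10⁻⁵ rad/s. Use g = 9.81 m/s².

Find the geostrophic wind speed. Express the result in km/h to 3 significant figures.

21.8 km/h

Coriolis parameter at 67°N:
f = 2Ω sin φ = 2 × 7.29×10⁻⁵ × sin 67° = 1.34×10⁻⁴ s⁻¹
Height gradient: |∂Z/∂n| = 60 m / 723000 m = 8.30×10⁻⁵
On a pressure surface, geostrophic balance gives V_g = (g/f)|∂Z/∂n|:
V_g = 9.81 × 8.30×10⁻⁵ / 1.34×10⁻⁴ = 6.07 m/s
Converting: 6.07 m/s × 3.6 = 21.8 km/h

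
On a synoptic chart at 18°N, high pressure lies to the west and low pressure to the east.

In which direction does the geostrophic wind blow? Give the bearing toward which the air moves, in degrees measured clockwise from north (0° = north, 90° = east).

180°

The pressure-gradient force points toward the east (bearing 090°).
Geostrophic balance: in the Northern Hemisphere the Coriolis force deflects motion to the right, so the geostrophic wind blows 90° to the right of the pressure-gradient force (low pressure on the left).
Rotating 090° by 90° clockwise gives 180° — the wind blows toward the south.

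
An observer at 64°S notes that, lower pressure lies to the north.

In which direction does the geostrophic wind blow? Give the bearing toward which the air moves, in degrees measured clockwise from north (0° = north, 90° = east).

270°

The pressure-gradient force points toward the north (bearing 000°).
Geostrophic balance: in the Southern Hemisphere the Coriolis force deflects motion to the left, so the geostrophic wind blows 90° to the left of the pressure-gradient force (low pressure on the right).
Rotating 000° by 90° counterclockwise gives 270° — the wind blows toward the west.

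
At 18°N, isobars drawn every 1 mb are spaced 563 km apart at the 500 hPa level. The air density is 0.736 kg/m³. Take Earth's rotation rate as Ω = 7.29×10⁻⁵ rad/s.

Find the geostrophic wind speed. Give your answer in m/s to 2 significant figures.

5.4 m/s

Coriolis parameter at 18°N:
f = 2Ω sin φ = 2 × 7.29×10⁻⁵ × sin 18° = 4.51×10⁻⁵ s⁻¹
Pressure gradient: |∂P/∂n| = 100 Pa / 563000 m = 1.78×10⁻⁴ Pa/m
Geostrophic balance (pressure-gradient force = Coriolis force):
V_g = (1/(fρ)) |∂P/∂n| = 1.78×10⁻⁴ / (4.51×10⁻⁵ × 0.736) = 5.36 m/s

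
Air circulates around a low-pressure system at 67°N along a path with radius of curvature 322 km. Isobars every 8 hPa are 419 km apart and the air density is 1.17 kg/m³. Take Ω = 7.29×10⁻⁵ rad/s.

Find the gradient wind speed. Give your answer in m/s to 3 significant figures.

Coriolis parameter at 67°N:
f = 2Ω sin φ = 2 × 7.29×10⁻⁵ × sin 67° = 1.34×10⁻⁴ s⁻¹
Pressure gradient: |∂P/∂n| = 800 Pa / 419000 m = 1.91×10⁻³ Pa/m
Geostrophic speed: V_g = |∂P/∂n|/(fρ) = 1.91×10⁻³/(1.34×10⁻⁴ × 1.17) = 12.2 m/s
Around a low, centrifugal force acts outward with Coriolis, so pressure-gradient force balances both:
(1/ρ)|∂P/∂n| = fV + V²/R  →  V² + fR·V − fR·V_g = 0
With fR = 1.34×10⁻⁴ × 322×10³ m = 43.2 m/s:
V = [−fR + √((fR)² + 4 fR V_g)]/2 = [−43.2 + √(43.2² + 4×43.2×12.2)]/2 = 9.89 m/s
Subgeostrophic (V < V_g = 12.2 m/s), as expected around a low.

9.89 m/s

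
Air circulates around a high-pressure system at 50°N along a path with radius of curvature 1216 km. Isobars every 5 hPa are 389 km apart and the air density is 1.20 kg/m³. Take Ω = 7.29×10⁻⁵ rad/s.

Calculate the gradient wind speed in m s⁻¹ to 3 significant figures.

Coriolis parameter at 50°N:
f = 2Ω sin φ = 2 × 7.29×10⁻⁵ × sin 50° = 1.12×10⁻⁴ s⁻¹
Pressure gradient: |∂P/∂n| = 500 Pa / 389000 m = 1.29×10⁻³ Pa/m
Geostrophic speed: V_g = |∂P/∂n|/(fρ) = 1.29×10⁻³/(1.12×10⁻⁴ × 1.20) = 9.59 m/s
Around a high, pressure-gradient force acts outward with centrifugal, so Coriolis balances both:
fV = (1/ρ)|∂P/∂n| + V²/R  →  V² − fR·V + fR·V_g = 0
With fR = 1.12×10⁻⁴ × 1216×10³ m = 136 m/s:
V = [fR − √((fR)² − 4 fR V_g)]/2 = [136 − √(136² − 4×136×9.59)]/2 = 10.4 m/s
Supergeostrophic (V > V_g = 9.59 m/s), as expected around a high.

10.4 m s⁻¹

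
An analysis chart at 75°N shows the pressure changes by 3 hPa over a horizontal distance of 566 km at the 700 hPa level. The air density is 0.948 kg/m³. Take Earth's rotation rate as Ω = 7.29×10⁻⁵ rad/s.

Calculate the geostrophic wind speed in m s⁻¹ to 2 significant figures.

Coriolis parameter at 75°N:
f = 2Ω sin φ = 2 × 7.29×10⁻⁵ × sin 75° = 1.41×10⁻⁴ s⁻¹
Pressure gradient: |∂P/∂n| = 300 Pa / 566000 m = 5.30×10⁻⁴ Pa/m
Geostrophic balance (pressure-gradient force = Coriolis force):
V_g = (1/(fρ)) |∂P/∂n| = 5.30×10⁻⁴ / (1.41×10⁻⁴ × 0.948) = 3.97 m/s

4.0 m s⁻¹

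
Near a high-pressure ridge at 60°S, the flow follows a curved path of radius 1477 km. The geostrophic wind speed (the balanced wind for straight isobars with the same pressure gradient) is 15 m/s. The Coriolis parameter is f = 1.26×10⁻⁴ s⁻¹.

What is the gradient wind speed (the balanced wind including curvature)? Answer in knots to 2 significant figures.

Around a high, pressure-gradient force acts outward with centrifugal, so Coriolis balances both:
fV = (1/ρ)|∂P/∂n| + V²/R  →  V² − fR·V + fR·V_g = 0
With fR = 1.26×10⁻⁴ × 1477×10³ m = 186 m/s:
V = [fR − √((fR)² − 4 fR V_g)]/2 = [186 − √(186² − 4×186×15)]/2 = 16.5 m/s
Supergeostrophic (V > V_g = 15 m/s), as expected around a high.
Converting: 16.5 m/s × 1.944 = 32 knots

32 knots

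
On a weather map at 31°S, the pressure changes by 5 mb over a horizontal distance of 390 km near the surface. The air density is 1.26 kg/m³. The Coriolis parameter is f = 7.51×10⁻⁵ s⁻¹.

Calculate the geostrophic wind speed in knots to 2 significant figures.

26 knots

Pressure gradient: |∂P/∂n| = 500 Pa / 390000 m = 1.28×10⁻³ Pa/m
Geostrophic balance (pressure-gradient force = Coriolis force):
V_g = (1/(fρ)) |∂P/∂n| = 1.28×10⁻³ / (7.51×10⁻⁵ × 1.26) = 13.5 m/s
Converting: 13.5 m/s × 1.944 = 26 knots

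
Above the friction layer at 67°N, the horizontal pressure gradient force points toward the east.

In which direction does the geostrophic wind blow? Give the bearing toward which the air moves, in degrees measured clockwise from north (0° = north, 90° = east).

The pressure-gradient force points toward the east (bearing 090°).
Geostrophic balance: in the Northern Hemisphere the Coriolis force deflects motion to the right, so the geostrophic wind blows 90° to the right of the pressure-gradient force (low pressure on the left).
Rotating 090° by 90° clockwise gives 180° — the wind blows toward the south.

180°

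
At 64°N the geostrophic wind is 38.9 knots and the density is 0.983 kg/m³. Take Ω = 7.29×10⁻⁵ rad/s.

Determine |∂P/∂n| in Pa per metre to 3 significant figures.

Coriolis parameter at 64°N:
f = 2Ω sin φ = 2 × 7.29×10⁻⁵ × sin 64° = 1.31×10⁻⁴ s⁻¹
Wind speed in SI: 38.9 knots = 20.0 m/s
Geostrophic balance rearranged: |∂P/∂n| = f ρ V_g
|∂P/∂n| = 1.31×10⁻⁴ × 0.983 × 20.0 = 2.58×10⁻³ Pa/m

2.58×10⁻³ Pa/m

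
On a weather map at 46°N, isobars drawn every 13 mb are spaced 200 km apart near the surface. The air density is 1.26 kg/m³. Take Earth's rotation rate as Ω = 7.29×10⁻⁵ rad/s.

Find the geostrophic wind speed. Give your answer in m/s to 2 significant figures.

Coriolis parameter at 46°N:
f = 2Ω sin φ = 2 × 7.29×10⁻⁵ × sin 46° = 1.05×10⁻⁴ s⁻¹
Pressure gradient: |∂P/∂n| = 1300 Pa / 200000 m = 6.50×10⁻³ Pa/m
Geostrophic balance (pressure-gradient force = Coriolis force):
V_g = (1/(fρ)) |∂P/∂n| = 6.50×10⁻³ / (1.05×10⁻⁴ × 1.26) = 49.2 m/s

49 m/s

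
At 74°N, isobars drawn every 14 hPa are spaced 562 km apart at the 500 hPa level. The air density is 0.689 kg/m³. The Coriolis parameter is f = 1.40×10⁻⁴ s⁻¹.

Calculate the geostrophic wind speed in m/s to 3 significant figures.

Pressure gradient: |∂P/∂n| = 1400 Pa / 562000 m = 2.49×10⁻³ Pa/m
Geostrophic balance (pressure-gradient force = Coriolis force):
V_g = (1/(fρ)) |∂P/∂n| = 2.49×10⁻³ / (1.40×10⁻⁴ × 0.689) = 25.8 m/s

25.8 m/s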